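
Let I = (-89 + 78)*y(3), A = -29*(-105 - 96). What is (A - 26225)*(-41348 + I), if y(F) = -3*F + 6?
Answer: 842660740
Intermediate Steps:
y(F) = 6 - 3*F
A = 5829 (A = -29*(-201) = 5829)
I = 33 (I = (-89 + 78)*(6 - 3*3) = -11*(6 - 9) = -11*(-3) = 33)
(A - 26225)*(-41348 + I) = (5829 - 26225)*(-41348 + 33) = -20396*(-41315) = 842660740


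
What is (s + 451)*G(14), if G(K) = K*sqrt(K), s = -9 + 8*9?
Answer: 7196*sqrt(14) ≈ 26925.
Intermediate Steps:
s = 63 (s = -9 + 72 = 63)
G(K) = K**(3/2)
(s + 451)*G(14) = (63 + 451)*14**(3/2) = 514*(14*sqrt(14)) = 7196*sqrt(14)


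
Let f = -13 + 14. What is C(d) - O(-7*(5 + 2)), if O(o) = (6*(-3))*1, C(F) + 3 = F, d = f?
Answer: 16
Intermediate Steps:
f = 1
d = 1
C(F) = -3 + F
O(o) = -18 (O(o) = -18*1 = -18)
C(d) - O(-7*(5 + 2)) = (-3 + 1) - 1*(-18) = -2 + 18 = 16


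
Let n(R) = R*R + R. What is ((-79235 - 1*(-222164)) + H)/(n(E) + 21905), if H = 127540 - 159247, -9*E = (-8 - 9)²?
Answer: 9008982/1855225 ≈ 4.8560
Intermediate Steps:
E = -289/9 (E = -(-8 - 9)²/9 = -⅑*(-17)² = -⅑*289 = -289/9 ≈ -32.111)
n(R) = R + R² (n(R) = R² + R = R + R²)
H = -31707
((-79235 - 1*(-222164)) + H)/(n(E) + 21905) = ((-79235 - 1*(-222164)) - 31707)/(-289*(1 - 289/9)/9 + 21905) = ((-79235 + 222164) - 31707)/(-289/9*(-280/9) + 21905) = (142929 - 31707)/(80920/81 + 21905) = 111222/(1855225/81) = 111222*(81/1855225) = 9008982/1855225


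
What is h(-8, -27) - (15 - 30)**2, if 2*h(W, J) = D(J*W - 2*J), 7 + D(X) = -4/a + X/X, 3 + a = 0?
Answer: -682/3 ≈ -227.33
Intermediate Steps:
a = -3 (a = -3 + 0 = -3)
D(X) = -14/3 (D(X) = -7 + (-4/(-3) + X/X) = -7 + (-4*(-1/3) + 1) = -7 + (4/3 + 1) = -7 + 7/3 = -14/3)
h(W, J) = -7/3 (h(W, J) = (1/2)*(-14/3) = -7/3)
h(-8, -27) - (15 - 30)**2 = -7/3 - (15 - 30)**2 = -7/3 - 1*(-15)**2 = -7/3 - 1*225 = -7/3 - 225 = -682/3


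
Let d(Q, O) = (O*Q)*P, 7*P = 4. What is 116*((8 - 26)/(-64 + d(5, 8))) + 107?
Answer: 631/4 ≈ 157.75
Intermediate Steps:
P = 4/7 (P = (⅐)*4 = 4/7 ≈ 0.57143)
d(Q, O) = 4*O*Q/7 (d(Q, O) = (O*Q)*(4/7) = 4*O*Q/7)
116*((8 - 26)/(-64 + d(5, 8))) + 107 = 116*((8 - 26)/(-64 + (4/7)*8*5)) + 107 = 116*(-18/(-64 + 160/7)) + 107 = 116*(-18/(-288/7)) + 107 = 116*(-18*(-7/288)) + 107 = 116*(7/16) + 107 = 203/4 + 107 = 631/4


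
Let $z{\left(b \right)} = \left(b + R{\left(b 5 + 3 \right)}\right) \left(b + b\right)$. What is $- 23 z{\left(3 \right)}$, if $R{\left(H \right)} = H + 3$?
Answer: $-3312$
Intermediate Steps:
$R{\left(H \right)} = 3 + H$
$z{\left(b \right)} = 2 b \left(6 + 6 b\right)$ ($z{\left(b \right)} = \left(b + \left(3 + \left(b 5 + 3\right)\right)\right) \left(b + b\right) = \left(b + \left(3 + \left(5 b + 3\right)\right)\right) 2 b = \left(b + \left(3 + \left(3 + 5 b\right)\right)\right) 2 b = \left(b + \left(6 + 5 b\right)\right) 2 b = \left(6 + 6 b\right) 2 b = 2 b \left(6 + 6 b\right)$)
$- 23 z{\left(3 \right)} = - 23 \cdot 12 \cdot 3 \left(1 + 3\right) = - 23 \cdot 12 \cdot 3 \cdot 4 = \left(-23\right) 144 = -3312$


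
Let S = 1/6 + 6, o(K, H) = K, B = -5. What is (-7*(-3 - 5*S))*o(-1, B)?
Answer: -1421/6 ≈ -236.83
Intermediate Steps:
S = 37/6 (S = ⅙ + 6 = 37/6 ≈ 6.1667)
(-7*(-3 - 5*S))*o(-1, B) = -7*(-3 - 5*37/6)*(-1) = -7*(-3 - 185/6)*(-1) = -7*(-203/6)*(-1) = (1421/6)*(-1) = -1421/6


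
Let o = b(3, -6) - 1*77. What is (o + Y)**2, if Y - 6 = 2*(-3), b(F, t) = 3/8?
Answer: 375769/64 ≈ 5871.4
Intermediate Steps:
b(F, t) = 3/8 (b(F, t) = 3*(1/8) = 3/8)
o = -613/8 (o = 3/8 - 1*77 = 3/8 - 77 = -613/8 ≈ -76.625)
Y = 0 (Y = 6 + 2*(-3) = 6 - 6 = 0)
(o + Y)**2 = (-613/8 + 0)**2 = (-613/8)**2 = 375769/64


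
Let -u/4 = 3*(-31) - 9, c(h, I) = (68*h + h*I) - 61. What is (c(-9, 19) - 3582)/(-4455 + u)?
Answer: 4426/4047 ≈ 1.0936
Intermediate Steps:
c(h, I) = -61 + 68*h + I*h (c(h, I) = (68*h + I*h) - 61 = -61 + 68*h + I*h)
u = 408 (u = -4*(3*(-31) - 9) = -4*(-93 - 9) = -4*(-102) = 408)
(c(-9, 19) - 3582)/(-4455 + u) = ((-61 + 68*(-9) + 19*(-9)) - 3582)/(-4455 + 408) = ((-61 - 612 - 171) - 3582)/(-4047) = (-844 - 3582)*(-1/4047) = -4426*(-1/4047) = 4426/4047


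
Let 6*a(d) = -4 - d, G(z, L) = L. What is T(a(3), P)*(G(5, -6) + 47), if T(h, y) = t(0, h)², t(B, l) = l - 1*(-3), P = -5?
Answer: 4961/36 ≈ 137.81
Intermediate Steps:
t(B, l) = 3 + l (t(B, l) = l + 3 = 3 + l)
a(d) = -⅔ - d/6 (a(d) = (-4 - d)/6 = -⅔ - d/6)
T(h, y) = (3 + h)²
T(a(3), P)*(G(5, -6) + 47) = (3 + (-⅔ - ⅙*3))²*(-6 + 47) = (3 + (-⅔ - ½))²*41 = (3 - 7/6)²*41 = (11/6)²*41 = (121/36)*41 = 4961/36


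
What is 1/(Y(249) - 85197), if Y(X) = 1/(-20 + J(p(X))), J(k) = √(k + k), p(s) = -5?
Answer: -34930790/2976000219571 + I*√10/2976000219571 ≈ -1.1738e-5 + 1.0626e-12*I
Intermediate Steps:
J(k) = √2*√k (J(k) = √(2*k) = √2*√k)
Y(X) = 1/(-20 + I*√10) (Y(X) = 1/(-20 + √2*√(-5)) = 1/(-20 + √2*(I*√5)) = 1/(-20 + I*√10))
1/(Y(249) - 85197) = 1/((-2/41 - I*√10/410) - 85197) = 1/(-3493079/41 - I*√10/410)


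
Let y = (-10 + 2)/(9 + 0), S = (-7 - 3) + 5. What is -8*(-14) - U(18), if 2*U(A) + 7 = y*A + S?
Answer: 126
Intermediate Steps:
S = -5 (S = -10 + 5 = -5)
y = -8/9 ≈ -0.88889
U(A) = -6 - 4*A/9 (U(A) = -7/2 + (-8*A/9 - 5)/2 = -7/2 + (-5 - 8*A/9)/2 = -7/2 + (-5/2 - 4*A/9) = -6 - 4*A/9)
-8*(-14) - U(18) = -8*(-14) - (-6 - 4/9*18) = 112 - (-6 - 8) = 112 - 1*(-14) = 112 + 14 = 126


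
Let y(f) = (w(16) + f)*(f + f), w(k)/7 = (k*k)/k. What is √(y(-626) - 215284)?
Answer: 2*√107061 ≈ 654.40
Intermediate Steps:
w(k) = 7*k (w(k) = 7*((k*k)/k) = 7*(k²/k) = 7*k)
y(f) = 2*f*(112 + f) (y(f) = (7*16 + f)*(f + f) = (112 + f)*(2*f) = 2*f*(112 + f))
√(y(-626) - 215284) = √(2*(-626)*(112 - 626) - 215284) = √(2*(-626)*(-514) - 215284) = √(643528 - 215284) = √428244 = 2*√107061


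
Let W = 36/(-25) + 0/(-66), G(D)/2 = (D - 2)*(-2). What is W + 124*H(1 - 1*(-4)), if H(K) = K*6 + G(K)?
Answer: 55764/25 ≈ 2230.6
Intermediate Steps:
G(D) = 8 - 4*D (G(D) = 2*((D - 2)*(-2)) = 2*((-2 + D)*(-2)) = 2*(4 - 2*D) = 8 - 4*D)
H(K) = 8 + 2*K (H(K) = K*6 + (8 - 4*K) = 6*K + (8 - 4*K) = 8 + 2*K)
W = -36/25 (W = 36*(-1/25) + 0*(-1/66) = -36/25 + 0 = -36/25 ≈ -1.4400)
W + 124*H(1 - 1*(-4)) = -36/25 + 124*(8 + 2*(1 - 1*(-4))) = -36/25 + 124*(8 + 2*(1 + 4)) = -36/25 + 124*(8 + 2*5) = -36/25 + 124*(8 + 10) = -36/25 + 124*18 = -36/25 + 2232 = 55764/25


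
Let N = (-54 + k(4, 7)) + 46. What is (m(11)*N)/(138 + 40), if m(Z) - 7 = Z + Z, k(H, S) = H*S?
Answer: 290/89 ≈ 3.2584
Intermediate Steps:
m(Z) = 7 + 2*Z (m(Z) = 7 + (Z + Z) = 7 + 2*Z)
N = 20 (N = (-54 + 4*7) + 46 = (-54 + 28) + 46 = -26 + 46 = 20)
(m(11)*N)/(138 + 40) = ((7 + 2*11)*20)/(138 + 40) = ((7 + 22)*20)/178 = (29*20)*(1/178) = 580*(1/178) = 290/89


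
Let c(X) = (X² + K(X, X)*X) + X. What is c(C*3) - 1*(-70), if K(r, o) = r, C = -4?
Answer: 346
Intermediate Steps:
c(X) = X + 2*X² (c(X) = (X² + X*X) + X = (X² + X²) + X = 2*X² + X = X + 2*X²)
c(C*3) - 1*(-70) = (-4*3)*(1 + 2*(-4*3)) - 1*(-70) = -12*(1 + 2*(-12)) + 70 = -12*(1 - 24) + 70 = -12*(-23) + 70 = 276 + 70 = 346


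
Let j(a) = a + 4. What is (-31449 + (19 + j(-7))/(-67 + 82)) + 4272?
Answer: -407639/15 ≈ -27176.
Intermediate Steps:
j(a) = 4 + a
(-31449 + (19 + j(-7))/(-67 + 82)) + 4272 = (-31449 + (19 + (4 - 7))/(-67 + 82)) + 4272 = (-31449 + (19 - 3)/15) + 4272 = (-31449 + (1/15)*16) + 4272 = (-31449 + 16/15) + 4272 = -471719/15 + 4272 = -407639/15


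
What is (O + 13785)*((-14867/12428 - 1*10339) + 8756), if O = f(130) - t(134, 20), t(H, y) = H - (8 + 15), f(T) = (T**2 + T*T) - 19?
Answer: -934312594905/12428 ≈ -7.5178e+7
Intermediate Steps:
f(T) = -19 + 2*T**2 (f(T) = (T**2 + T**2) - 19 = 2*T**2 - 19 = -19 + 2*T**2)
t(H, y) = -23 + H (t(H, y) = H - 1*23 = H - 23 = -23 + H)
O = 33670 (O = (-19 + 2*130**2) - (-23 + 134) = (-19 + 2*16900) - 1*111 = (-19 + 33800) - 111 = 33781 - 111 = 33670)
(O + 13785)*((-14867/12428 - 1*10339) + 8756) = (33670 + 13785)*((-14867/12428 - 1*10339) + 8756) = 47455*((-14867*1/12428 - 10339) + 8756) = 47455*((-14867/12428 - 10339) + 8756) = 47455*(-128507959/12428 + 8756) = 47455*(-19688391/12428) = -934312594905/12428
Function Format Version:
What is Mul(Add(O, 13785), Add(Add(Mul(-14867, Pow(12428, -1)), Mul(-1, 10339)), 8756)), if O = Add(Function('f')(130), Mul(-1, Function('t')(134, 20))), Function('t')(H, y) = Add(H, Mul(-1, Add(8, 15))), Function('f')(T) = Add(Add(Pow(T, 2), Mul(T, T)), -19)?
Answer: Rational(-934312594905, 12428) ≈ -7.5178e+7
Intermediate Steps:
Function('f')(T) = Add(-19, Mul(2, Pow(T, 2))) (Function('f')(T) = Add(Add(Pow(T, 2), Pow(T, 2)), -19) = Add(Mul(2, Pow(T, 2)), -19) = Add(-19, Mul(2, Pow(T, 2))))
Function('t')(H, y) = Add(-23, H) (Function('t')(H, y) = Add(H, Mul(-1, 23)) = Add(H, -23) = Add(-23, H))
O = 33670 (O = Add(Add(-19, Mul(2, Pow(130, 2))), Mul(-1, Add(-23, 134))) = Add(Add(-19, Mul(2, 16900)), Mul(-1, 111)) = Add(Add(-19, 33800), -111) = Add(33781, -111) = 33670)
Mul(Add(O, 13785), Add(Add(Mul(-14867, Pow(12428, -1)), Mul(-1, 10339)), 8756)) = Mul(Add(33670, 13785), Add(Add(Mul(-14867, Pow(12428, -1)), Mul(-1, 10339)), 8756)) = Mul(47455, Add(Add(Mul(-14867, Rational(1, 12428)), -10339), 8756)) = Mul(47455, Add(Add(Rational(-14867, 12428), -10339), 8756)) = Mul(47455, Add(Rational(-128507959, 12428), 8756)) = Mul(47455, Rational(-19688391, 12428)) = Rational(-934312594905, 12428)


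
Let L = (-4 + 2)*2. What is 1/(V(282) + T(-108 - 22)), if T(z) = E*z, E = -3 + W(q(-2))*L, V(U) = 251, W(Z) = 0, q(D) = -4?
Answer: 1/641 ≈ 0.0015601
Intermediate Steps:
L = -4 (L = -2*2 = -4)
E = -3 (E = -3 + 0*(-4) = -3 + 0 = -3)
T(z) = -3*z
1/(V(282) + T(-108 - 22)) = 1/(251 - 3*(-108 - 22)) = 1/(251 - 3*(-130)) = 1/(251 + 390) = 1/641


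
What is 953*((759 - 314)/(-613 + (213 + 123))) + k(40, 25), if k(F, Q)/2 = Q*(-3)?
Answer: -465635/277 ≈ -1681.0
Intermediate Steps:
k(F, Q) = -6*Q (k(F, Q) = 2*(Q*(-3)) = 2*(-3*Q) = -6*Q)
953*((759 - 314)/(-613 + (213 + 123))) + k(40, 25) = 953*((759 - 314)/(-613 + (213 + 123))) - 6*25 = 953*(445/(-613 + 336)) - 150 = 953*(445/(-277)) - 150 = 953*(445*(-1/277)) - 150 = 953*(-445/277) - 150 = -424085/277 - 150 = -465635/277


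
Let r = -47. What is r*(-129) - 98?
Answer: 5965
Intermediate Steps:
r*(-129) - 98 = -47*(-129) - 98 = 6063 - 98 = 5965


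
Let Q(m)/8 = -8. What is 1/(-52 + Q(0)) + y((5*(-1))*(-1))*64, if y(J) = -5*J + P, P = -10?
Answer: -259841/116 ≈ -2240.0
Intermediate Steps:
Q(m) = -64 (Q(m) = 8*(-8) = -64)
y(J) = -10 - 5*J (y(J) = -5*J - 10 = -10 - 5*J)
1/(-52 + Q(0)) + y((5*(-1))*(-1))*64 = 1/(-52 - 64) + (-10 - 5*5*(-1)*(-1))*64 = 1/(-116) + (-10 - (-25)*(-1))*64 = -1/116 + (-10 - 5*5)*64 = -1/116 + (-10 - 25)*64 = -1/116 - 35*64 = -1/116 - 2240 = -259841/116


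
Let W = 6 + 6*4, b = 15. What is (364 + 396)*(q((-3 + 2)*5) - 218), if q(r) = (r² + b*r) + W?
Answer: -180880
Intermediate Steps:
W = 30 (W = 6 + 24 = 30)
q(r) = 30 + r² + 15*r (q(r) = (r² + 15*r) + 30 = 30 + r² + 15*r)
(364 + 396)*(q((-3 + 2)*5) - 218) = (364 + 396)*((30 + ((-3 + 2)*5)² + 15*((-3 + 2)*5)) - 218) = 760*((30 + (-1*5)² + 15*(-1*5)) - 218) = 760*((30 + (-5)² + 15*(-5)) - 218) = 760*((30 + 25 - 75) - 218) = 760*(-20 - 218) = 760*(-238) = -180880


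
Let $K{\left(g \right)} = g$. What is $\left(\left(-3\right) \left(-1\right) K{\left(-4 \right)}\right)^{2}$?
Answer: $144$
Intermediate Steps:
$\left(\left(-3\right) \left(-1\right) K{\left(-4 \right)}\right)^{2} = \left(\left(-3\right) \left(-1\right) \left(-4\right)\right)^{2} = \left(3 \left(-4\right)\right)^{2} = \left(-12\right)^{2} = 144$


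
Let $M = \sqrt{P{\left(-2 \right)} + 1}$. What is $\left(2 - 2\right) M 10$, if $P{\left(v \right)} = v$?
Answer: $0$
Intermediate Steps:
$M = i$ ($M = \sqrt{-2 + 1} = \sqrt{-1} = i \approx 1.0 i$)
$\left(2 - 2\right) M 10 = \left(2 - 2\right) i 10 = 0 i 10 = 0 \cdot 10 = 0$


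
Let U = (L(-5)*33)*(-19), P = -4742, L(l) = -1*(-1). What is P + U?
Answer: -5369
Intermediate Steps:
L(l) = 1
U = -627 (U = (1*33)*(-19) = 33*(-19) = -627)
P + U = -4742 - 627 = -5369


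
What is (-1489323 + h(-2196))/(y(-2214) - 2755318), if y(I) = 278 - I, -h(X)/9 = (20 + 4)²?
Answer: 1494507/2752826 ≈ 0.54290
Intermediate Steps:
h(X) = -5184 (h(X) = -9*(20 + 4)² = -9*24² = -9*576 = -5184)
(-1489323 + h(-2196))/(y(-2214) - 2755318) = (-1489323 - 5184)/((278 - 1*(-2214)) - 2755318) = -1494507/((278 + 2214) - 2755318) = -1494507/(2492 - 2755318) = -1494507/(-2752826) = -1494507*(-1/2752826) = 1494507/2752826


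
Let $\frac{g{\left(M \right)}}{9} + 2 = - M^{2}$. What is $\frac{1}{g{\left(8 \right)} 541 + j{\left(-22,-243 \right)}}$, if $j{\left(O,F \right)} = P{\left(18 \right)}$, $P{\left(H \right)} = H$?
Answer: $- \frac{1}{321336} \approx -3.112 \cdot 10^{-6}$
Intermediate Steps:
$j{\left(O,F \right)} = 18$
$g{\left(M \right)} = -18 - 9 M^{2}$ ($g{\left(M \right)} = -18 + 9 \left(- M^{2}\right) = -18 - 9 M^{2}$)
$\frac{1}{g{\left(8 \right)} 541 + j{\left(-22,-243 \right)}} = \frac{1}{\left(-18 - 9 \cdot 8^{2}\right) 541 + 18} = \frac{1}{\left(-18 - 576\right) 541 + 18} = \frac{1}{\left(-594\right) 541 + 18} = \frac{1}{-321354 + 18} = \frac{1}{-321336} = - \frac{1}{321336}$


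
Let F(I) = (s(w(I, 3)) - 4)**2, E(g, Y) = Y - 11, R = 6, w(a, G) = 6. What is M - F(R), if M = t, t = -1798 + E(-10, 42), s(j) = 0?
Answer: -1783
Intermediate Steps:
E(g, Y) = -11 + Y
t = -1767 (t = -1798 + (-11 + 42) = -1798 + 31 = -1767)
F(I) = 16 (F(I) = (0 - 4)**2 = (-4)**2 = 16)
M = -1767
M - F(R) = -1767 - 1*16 = -1767 - 16 = -1783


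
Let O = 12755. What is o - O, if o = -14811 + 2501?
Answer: -25065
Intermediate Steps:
o = -12310
o - O = -12310 - 1*12755 = -12310 - 12755 = -25065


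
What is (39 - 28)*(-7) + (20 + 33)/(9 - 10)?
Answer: -130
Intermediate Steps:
(39 - 28)*(-7) + (20 + 33)/(9 - 10) = 11*(-7) + 53/(-1) = -77 + 53*(-1) = -77 - 53 = -130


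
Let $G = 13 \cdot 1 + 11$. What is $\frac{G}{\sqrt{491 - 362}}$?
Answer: $\frac{8 \sqrt{129}}{43} \approx 2.1131$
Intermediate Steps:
$G = 24$ ($G = 13 + 11 = 24$)
$\frac{G}{\sqrt{491 - 362}} = \frac{24}{\sqrt{491 - 362}} = \frac{24}{\sqrt{129}} = 24 \frac{\sqrt{129}}{129} = \frac{8 \sqrt{129}}{43}$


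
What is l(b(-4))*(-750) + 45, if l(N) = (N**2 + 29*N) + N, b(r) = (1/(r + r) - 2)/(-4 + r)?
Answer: -12256215/2048 ≈ -5984.5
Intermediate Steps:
b(r) = (-2 + 1/(2*r))/(-4 + r) (b(r) = (1/(2*r) - 2)/(-4 + r) = (-2 + 1/(2*r))/(-4 + r))
l(N) = N**2 + 30*N
l(b(-4))*(-750) + 45 = (((1/2)*(1 - 4*(-4))/(-4*(-4 - 4)))*(30 + (1/2)*(1 - 4*(-4))/(-4*(-4 - 4))))*(-750) + 45 = (((1/2)*(-1/4)*(1 + 16)/(-8))*(30 + (1/2)*(-1/4)*(1 + 16)/(-8)))*(-750) + 45 = (((1/2)*(-1/4)*(-1/8)*17)*(30 + (1/2)*(-1/4)*(-1/8)*17))*(-750) + 45 = (17*(30 + 17/64)/64)*(-750) + 45 = ((17/64)*(1937/64))*(-750) + 45 = (32929/4096)*(-750) + 45 = -12348375/2048 + 45 = -12256215/2048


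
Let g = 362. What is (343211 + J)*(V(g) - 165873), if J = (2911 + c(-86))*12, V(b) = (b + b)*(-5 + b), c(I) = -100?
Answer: 34903037085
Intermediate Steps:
V(b) = 2*b*(-5 + b) (V(b) = (2*b)*(-5 + b) = 2*b*(-5 + b))
J = 33732 (J = (2911 - 100)*12 = 2811*12 = 33732)
(343211 + J)*(V(g) - 165873) = (343211 + 33732)*(2*362*(-5 + 362) - 165873) = 376943*(2*362*357 - 165873) = 376943*(258468 - 165873) = 376943*92595 = 34903037085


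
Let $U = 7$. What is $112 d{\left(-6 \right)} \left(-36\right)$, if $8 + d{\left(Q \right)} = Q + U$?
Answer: $28224$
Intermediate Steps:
$d{\left(Q \right)} = -1 + Q$ ($d{\left(Q \right)} = -8 + \left(Q + 7\right) = -8 + \left(7 + Q\right) = -1 + Q$)
$112 d{\left(-6 \right)} \left(-36\right) = 112 \left(-1 - 6\right) \left(-36\right) = 112 \left(-7\right) \left(-36\right) = \left(-784\right) \left(-36\right) = 28224$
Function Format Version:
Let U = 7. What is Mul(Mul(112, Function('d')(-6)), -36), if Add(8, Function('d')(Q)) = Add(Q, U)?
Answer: 28224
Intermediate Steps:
Function('d')(Q) = Add(-1, Q) (Function('d')(Q) = Add(-8, Add(Q, 7)) = Add(-8, Add(7, Q)) = Add(-1, Q))
Mul(Mul(112, Function('d')(-6)), -36) = Mul(Mul(112, Add(-1, -6)), -36) = Mul(Mul(112, -7), -36) = Mul(-784, -36) = 28224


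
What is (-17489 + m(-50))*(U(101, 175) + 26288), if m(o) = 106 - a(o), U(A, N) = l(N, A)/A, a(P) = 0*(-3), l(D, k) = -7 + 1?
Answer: -46153290406/101 ≈ -4.5696e+8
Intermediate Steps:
l(D, k) = -6
a(P) = 0
U(A, N) = -6/A
m(o) = 106 (m(o) = 106 - 1*0 = 106 + 0 = 106)
(-17489 + m(-50))*(U(101, 175) + 26288) = (-17489 + 106)*(-6/101 + 26288) = -17383*(-6*1/101 + 26288) = -17383*(-6/101 + 26288) = -17383*2655082/101 = -46153290406/101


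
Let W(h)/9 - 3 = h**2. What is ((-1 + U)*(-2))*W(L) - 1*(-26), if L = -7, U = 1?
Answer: 26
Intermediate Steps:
W(h) = 27 + 9*h**2
((-1 + U)*(-2))*W(L) - 1*(-26) = ((-1 + 1)*(-2))*(27 + 9*(-7)**2) - 1*(-26) = (0*(-2))*(27 + 9*49) + 26 = 0*(27 + 441) + 26 = 0*468 + 26 = 0 + 26 = 26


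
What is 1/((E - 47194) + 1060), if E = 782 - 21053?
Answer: -1/66405 ≈ -1.5059e-5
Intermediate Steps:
E = -20271
1/((E - 47194) + 1060) = 1/((-20271 - 47194) + 1060) = 1/(-67465 + 1060) = 1/(-66405) = -1/66405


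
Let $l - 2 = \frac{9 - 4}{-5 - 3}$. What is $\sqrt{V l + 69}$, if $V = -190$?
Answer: $\frac{i \sqrt{769}}{2} \approx 13.865 i$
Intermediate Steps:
$l = \frac{11}{8}$ ($l = 2 + \frac{9 - 4}{-5 - 3} = 2 + \frac{5}{-8} = 2 + 5 \left(- \frac{1}{8}\right) = 2 - \frac{5}{8} = \frac{11}{8} \approx 1.375$)
$\sqrt{V l + 69} = \sqrt{\left(-190\right) \frac{11}{8} + 69} = \sqrt{- \frac{1045}{4} + 69} = \sqrt{- \frac{769}{4}} = \frac{i \sqrt{769}}{2}$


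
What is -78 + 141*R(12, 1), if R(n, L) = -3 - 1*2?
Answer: -783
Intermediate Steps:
R(n, L) = -5 (R(n, L) = -3 - 2 = -5)
-78 + 141*R(12, 1) = -78 + 141*(-5) = -78 - 705 = -783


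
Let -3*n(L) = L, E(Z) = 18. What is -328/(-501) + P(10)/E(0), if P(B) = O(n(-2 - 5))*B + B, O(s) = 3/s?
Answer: 20248/10521 ≈ 1.9245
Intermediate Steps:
n(L) = -L/3
P(B) = 16*B/7 (P(B) = (3/((-(-2 - 5)/3)))*B + B = (3/((-1/3*(-7))))*B + B = (3/(7/3))*B + B = (3*(3/7))*B + B = 9*B/7 + B = 16*B/7)
-328/(-501) + P(10)/E(0) = -328/(-501) + ((16/7)*10)/18 = -328*(-1/501) + (160/7)*(1/18) = 328/501 + 80/63 = 20248/10521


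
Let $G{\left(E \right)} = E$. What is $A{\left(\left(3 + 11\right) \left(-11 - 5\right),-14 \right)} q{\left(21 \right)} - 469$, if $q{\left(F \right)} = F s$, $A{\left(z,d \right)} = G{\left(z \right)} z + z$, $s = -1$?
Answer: $-1049461$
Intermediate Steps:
$A{\left(z,d \right)} = z + z^{2}$ ($A{\left(z,d \right)} = z z + z = z^{2} + z = z + z^{2}$)
$q{\left(F \right)} = - F$ ($q{\left(F \right)} = F \left(-1\right) = - F$)
$A{\left(\left(3 + 11\right) \left(-11 - 5\right),-14 \right)} q{\left(21 \right)} - 469 = \left(3 + 11\right) \left(-11 - 5\right) \left(1 + \left(3 + 11\right) \left(-11 - 5\right)\right) \left(\left(-1\right) 21\right) - 469 = 14 \left(-16\right) \left(1 + 14 \left(-16\right)\right) \left(-21\right) - 469 = - 224 \left(1 - 224\right) \left(-21\right) - 469 = \left(-224\right) \left(-223\right) \left(-21\right) - 469 = 49952 \left(-21\right) - 469 = -1048992 - 469 = -1049461$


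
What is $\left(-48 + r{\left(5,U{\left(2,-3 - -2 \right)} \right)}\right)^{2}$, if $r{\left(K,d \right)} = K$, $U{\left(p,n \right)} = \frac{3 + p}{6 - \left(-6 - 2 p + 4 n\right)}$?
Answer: $1849$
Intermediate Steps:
$U{\left(p,n \right)} = \frac{3 + p}{12 - 4 n + 2 p}$ ($U{\left(p,n \right)} = \frac{3 + p}{6 - \left(-6 - 2 p + 4 n\right)} = \frac{3 + p}{6 + \left(6 - 4 n + 2 p\right)} = \frac{3 + p}{12 - 4 n + 2 p}$)
$\left(-48 + r{\left(5,U{\left(2,-3 - -2 \right)} \right)}\right)^{2} = \left(-48 + 5\right)^{2} = \left(-43\right)^{2} = 1849$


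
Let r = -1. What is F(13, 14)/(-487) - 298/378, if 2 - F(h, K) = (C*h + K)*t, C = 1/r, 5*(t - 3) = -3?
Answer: -362437/460215 ≈ -0.78754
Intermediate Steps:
t = 12/5 (t = 3 + (⅕)*(-3) = 3 - ⅗ = 12/5 ≈ 2.4000)
C = -1 (C = 1/(-1) = -1)
F(h, K) = 2 - 12*K/5 + 12*h/5 (F(h, K) = 2 - (-h + K)*12/5 = 2 - (K - h)*12/5 = 2 - (-12*h/5 + 12*K/5) = 2 + (-12*K/5 + 12*h/5) = 2 - 12*K/5 + 12*h/5)
F(13, 14)/(-487) - 298/378 = (2 - 12/5*14 + (12/5)*13)/(-487) - 298/378 = (2 - 168/5 + 156/5)*(-1/487) - 298*1/378 = -⅖*(-1/487) - 149/189 = 2/2435 - 149/189 = -362437/460215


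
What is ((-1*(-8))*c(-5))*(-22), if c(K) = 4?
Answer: -704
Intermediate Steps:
((-1*(-8))*c(-5))*(-22) = (-1*(-8)*4)*(-22) = (8*4)*(-22) = 32*(-22) = -704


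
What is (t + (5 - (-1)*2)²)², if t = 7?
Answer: 3136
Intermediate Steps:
(t + (5 - (-1)*2)²)² = (7 + (5 - (-1)*2)²)² = (7 + (5 - 1*(-2))²)² = (7 + (5 + 2)²)² = (7 + 7²)² = (7 + 49)² = 56² = 3136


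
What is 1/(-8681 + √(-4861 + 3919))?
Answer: -8681/75360703 - I*√942/75360703 ≈ -0.00011519 - 4.0727e-7*I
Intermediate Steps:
1/(-8681 + √(-4861 + 3919)) = 1/(-8681 + √(-942)) = 1/(-8681 + I*√942)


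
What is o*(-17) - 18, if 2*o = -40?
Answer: 322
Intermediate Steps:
o = -20 (o = (½)*(-40) = -20)
o*(-17) - 18 = -20*(-17) - 18 = 340 - 18 = 322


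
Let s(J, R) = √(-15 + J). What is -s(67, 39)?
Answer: -2*√13 ≈ -7.2111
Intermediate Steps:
-s(67, 39) = -√(-15 + 67) = -√52 = -2*√13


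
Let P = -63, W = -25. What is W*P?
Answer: 1575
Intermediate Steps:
W*P = -25*(-63) = 1575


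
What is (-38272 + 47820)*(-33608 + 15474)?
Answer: -173143432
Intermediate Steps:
(-38272 + 47820)*(-33608 + 15474) = 9548*(-18134) = -173143432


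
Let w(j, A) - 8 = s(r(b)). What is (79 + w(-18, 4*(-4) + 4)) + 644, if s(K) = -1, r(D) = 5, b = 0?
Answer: 730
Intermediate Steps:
w(j, A) = 7 (w(j, A) = 8 - 1 = 7)
(79 + w(-18, 4*(-4) + 4)) + 644 = (79 + 7) + 644 = 86 + 644 = 730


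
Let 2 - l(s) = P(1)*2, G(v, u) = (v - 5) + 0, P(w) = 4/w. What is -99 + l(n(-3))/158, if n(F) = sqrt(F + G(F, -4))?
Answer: -7824/79 ≈ -99.038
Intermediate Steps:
G(v, u) = -5 + v (G(v, u) = (-5 + v) + 0 = -5 + v)
n(F) = sqrt(-5 + 2*F) (n(F) = sqrt(F + (-5 + F)) = sqrt(-5 + 2*F))
l(s) = -6 (l(s) = 2 - 4/1*2 = 2 - 4*1*2 = 2 - 4*2 = 2 - 1*8 = 2 - 8 = -6)
-99 + l(n(-3))/158 = -99 - 6/158 = -99 - 6*1/158 = -99 - 3/79 = -7824/79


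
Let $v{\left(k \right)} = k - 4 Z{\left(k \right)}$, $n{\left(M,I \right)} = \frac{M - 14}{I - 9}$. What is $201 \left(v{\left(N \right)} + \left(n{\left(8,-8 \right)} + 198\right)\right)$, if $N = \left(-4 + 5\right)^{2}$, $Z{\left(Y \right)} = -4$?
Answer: $\frac{735861}{17} \approx 43286.0$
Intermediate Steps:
$n{\left(M,I \right)} = \frac{-14 + M}{-9 + I}$
$N = 1$ ($N = 1^{2} = 1$)
$v{\left(k \right)} = 16 + k$ ($v{\left(k \right)} = k - -16 = k + 16 = 16 + k$)
$201 \left(v{\left(N \right)} + \left(n{\left(8,-8 \right)} + 198\right)\right) = 201 \left(\left(16 + 1\right) + \left(\frac{-14 + 8}{-9 - 8} + 198\right)\right) = 201 \left(17 + \left(\frac{1}{-17} \left(-6\right) + 198\right)\right) = 201 \left(17 + \left(\left(- \frac{1}{17}\right) \left(-6\right) + 198\right)\right) = 201 \left(17 + \left(\frac{6}{17} + 198\right)\right) = 201 \left(17 + \frac{3372}{17}\right) = 201 \cdot \frac{3661}{17} = \frac{735861}{17}$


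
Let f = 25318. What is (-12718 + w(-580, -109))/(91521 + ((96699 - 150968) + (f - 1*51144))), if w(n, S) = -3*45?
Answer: -12853/11426 ≈ -1.1249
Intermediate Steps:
w(n, S) = -135
(-12718 + w(-580, -109))/(91521 + ((96699 - 150968) + (f - 1*51144))) = (-12718 - 135)/(91521 + ((96699 - 150968) + (25318 - 1*51144))) = -12853/(91521 + (-54269 + (25318 - 51144))) = -12853/(91521 + (-54269 - 25826)) = -12853/(91521 - 80095) = -12853/11426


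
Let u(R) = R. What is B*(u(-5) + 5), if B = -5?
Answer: 0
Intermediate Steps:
B*(u(-5) + 5) = -5*(-5 + 5) = -5*0 = 0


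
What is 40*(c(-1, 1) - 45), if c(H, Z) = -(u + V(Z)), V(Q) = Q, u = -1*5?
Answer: -1640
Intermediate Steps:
u = -5
c(H, Z) = 5 - Z (c(H, Z) = -(-5 + Z) = 5 - Z)
40*(c(-1, 1) - 45) = 40*((5 - 1*1) - 45) = 40*((5 - 1) - 45) = 40*(4 - 45) = 40*(-41) = -1640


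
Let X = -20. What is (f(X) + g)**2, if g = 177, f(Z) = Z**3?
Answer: 61199329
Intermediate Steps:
(f(X) + g)**2 = ((-20)**3 + 177)**2 = (-8000 + 177)**2 = (-7823)**2 = 61199329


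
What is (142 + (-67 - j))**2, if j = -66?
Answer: 19881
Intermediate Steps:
(142 + (-67 - j))**2 = (142 + (-67 - 1*(-66)))**2 = (142 + (-67 + 66))**2 = (142 - 1)**2 = 141**2 = 19881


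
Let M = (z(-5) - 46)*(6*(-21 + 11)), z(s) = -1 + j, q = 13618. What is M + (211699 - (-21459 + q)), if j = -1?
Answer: 222420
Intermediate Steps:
z(s) = -2 (z(s) = -1 - 1 = -2)
M = 2880 (M = (-2 - 46)*(6*(-21 + 11)) = -288*(-10) = -48*(-60) = 2880)
M + (211699 - (-21459 + q)) = 2880 + (211699 - (-21459 + 13618)) = 2880 + (211699 - 1*(-7841)) = 2880 + (211699 + 7841) = 2880 + 219540 = 222420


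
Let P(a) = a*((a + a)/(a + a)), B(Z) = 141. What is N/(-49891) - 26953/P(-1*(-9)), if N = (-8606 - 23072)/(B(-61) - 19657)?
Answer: -13121701038785/4381527402 ≈ -2994.8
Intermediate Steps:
N = 15839/9758 (N = (-8606 - 23072)/(141 - 19657) = -31678/(-19516) = -31678*(-1/19516) = 15839/9758 ≈ 1.6232)
P(a) = a (P(a) = a*((2*a)/((2*a))) = a*((2*a)*(1/(2*a))) = a*1 = a)
N/(-49891) - 26953/P(-1*(-9)) = (15839/9758)/(-49891) - 26953/((-1*(-9))) = (15839/9758)*(-1/49891) - 26953/9 = -15839/486836378 - 26953*1/9 = -15839/486836378 - 26953/9 = -13121701038785/4381527402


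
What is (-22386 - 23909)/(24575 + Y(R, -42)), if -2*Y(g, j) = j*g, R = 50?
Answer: -9259/5125 ≈ -1.8066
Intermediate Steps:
Y(g, j) = -g*j/2 (Y(g, j) = -j*g/2 = -g*j/2)
(-22386 - 23909)/(24575 + Y(R, -42)) = (-22386 - 23909)/(24575 - 1/2*50*(-42)) = -46295/(24575 + 1050) = -46295/25625 = -46295*1/25625 = -9259/5125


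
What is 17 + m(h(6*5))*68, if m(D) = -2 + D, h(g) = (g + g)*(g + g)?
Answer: 244681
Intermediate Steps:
h(g) = 4*g² (h(g) = (2*g)*(2*g) = 4*g²)
17 + m(h(6*5))*68 = 17 + (-2 + 4*(6*5)²)*68 = 17 + (-2 + 4*30²)*68 = 17 + (-2 + 4*900)*68 = 17 + (-2 + 3600)*68 = 17 + 3598*68 = 17 + 244664 = 244681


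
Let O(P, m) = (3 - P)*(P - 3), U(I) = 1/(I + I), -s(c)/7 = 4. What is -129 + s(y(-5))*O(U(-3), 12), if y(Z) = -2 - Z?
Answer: 1366/9 ≈ 151.78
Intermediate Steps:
s(c) = -28 (s(c) = -7*4 = -28)
U(I) = 1/(2*I)
O(P, m) = (-3 + P)*(3 - P) (O(P, m) = (3 - P)*(-3 + P) = (-3 + P)*(3 - P))
-129 + s(y(-5))*O(U(-3), 12) = -129 - 28*(-9 - ((½)/(-3))² + 6*((½)/(-3))) = -129 - 28*(-9 - ((½)*(-⅓))² + 6*((½)*(-⅓))) = -129 - 28*(-9 - (-⅙)² + 6*(-⅙)) = -129 - 28*(-9 - 1*1/36 - 1) = -129 - 28*(-9 - 1/36 - 1) = -129 - 28*(-361/36) = -129 + 2527/9 = 1366/9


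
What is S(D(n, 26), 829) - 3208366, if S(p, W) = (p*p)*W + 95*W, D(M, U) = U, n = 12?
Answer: -2569207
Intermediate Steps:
S(p, W) = 95*W + W*p**2 (S(p, W) = p**2*W + 95*W = W*p**2 + 95*W = 95*W + W*p**2)
S(D(n, 26), 829) - 3208366 = 829*(95 + 26**2) - 3208366 = 829*(95 + 676) - 3208366 = 829*771 - 3208366 = 639159 - 3208366 = -2569207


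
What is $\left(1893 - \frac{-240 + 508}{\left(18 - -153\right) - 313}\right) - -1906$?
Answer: $\frac{269863}{71} \approx 3800.9$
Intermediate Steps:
$\left(1893 - \frac{-240 + 508}{\left(18 - -153\right) - 313}\right) - -1906 = \left(1893 - \frac{268}{\left(18 + 153\right) - 313}\right) + 1906 = \left(1893 - \frac{268}{171 - 313}\right) + 1906 = \left(1893 - \frac{268}{-142}\right) + 1906 = \left(1893 - 268 \left(- \frac{1}{142}\right)\right) + 1906 = \left(1893 - - \frac{134}{71}\right) + 1906 = \left(1893 + \frac{134}{71}\right) + 1906 = \frac{134537}{71} + 1906 = \frac{269863}{71}$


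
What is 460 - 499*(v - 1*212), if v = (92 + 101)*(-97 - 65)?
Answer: 15707982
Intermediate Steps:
v = -31266 (v = 193*(-162) = -31266)
460 - 499*(v - 1*212) = 460 - 499*(-31266 - 1*212) = 460 - 499*(-31266 - 212) = 460 - 499*(-31478) = 460 + 15707522 = 15707982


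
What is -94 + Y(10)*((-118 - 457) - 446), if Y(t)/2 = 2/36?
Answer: -1867/9 ≈ -207.44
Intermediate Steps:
Y(t) = 1/9 (Y(t) = 2*(2/36) = 2*(2*(1/36)) = 2*(1/18) = 1/9)
-94 + Y(10)*((-118 - 457) - 446) = -94 + ((-118 - 457) - 446)/9 = -94 + (-575 - 446)/9 = -94 + (1/9)*(-1021) = -94 - 1021/9 = -1867/9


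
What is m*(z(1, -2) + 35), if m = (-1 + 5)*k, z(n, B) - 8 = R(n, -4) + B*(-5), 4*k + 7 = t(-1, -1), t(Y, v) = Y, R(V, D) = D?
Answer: -392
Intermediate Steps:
k = -2 (k = -7/4 + (¼)*(-1) = -7/4 - ¼ = -2)
z(n, B) = 4 - 5*B (z(n, B) = 8 + (-4 + B*(-5)) = 8 + (-4 - 5*B) = 4 - 5*B)
m = -8 (m = (-1 + 5)*(-2) = 4*(-2) = -8)
m*(z(1, -2) + 35) = -8*((4 - 5*(-2)) + 35) = -8*((4 + 10) + 35) = -8*(14 + 35) = -8*49 = -392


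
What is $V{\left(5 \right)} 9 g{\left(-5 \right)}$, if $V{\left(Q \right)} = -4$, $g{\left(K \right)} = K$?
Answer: $180$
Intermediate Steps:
$V{\left(5 \right)} 9 g{\left(-5 \right)} = \left(-4\right) 9 \left(-5\right) = \left(-36\right) \left(-5\right) = 180$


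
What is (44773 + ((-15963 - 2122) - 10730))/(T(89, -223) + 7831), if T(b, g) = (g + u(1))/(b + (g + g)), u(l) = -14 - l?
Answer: 47874/23495 ≈ 2.0376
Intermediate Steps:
T(b, g) = (-15 + g)/(b + 2*g) (T(b, g) = (g + (-14 - 1*1))/(b + (g + g)) = (g + (-14 - 1))/(b + 2*g) = (g - 15)/(b + 2*g) = (-15 + g)/(b + 2*g))
(44773 + ((-15963 - 2122) - 10730))/(T(89, -223) + 7831) = (44773 + ((-15963 - 2122) - 10730))/((-15 - 223)/(89 + 2*(-223)) + 7831) = (44773 + (-18085 - 10730))/(-238/(89 - 446) + 7831) = (44773 - 28815)/(-238/(-357) + 7831) = 15958/(-1/357*(-238) + 7831) = 15958/(2/3 + 7831) = 15958/(23495/3) = 15958*(3/23495) = 47874/23495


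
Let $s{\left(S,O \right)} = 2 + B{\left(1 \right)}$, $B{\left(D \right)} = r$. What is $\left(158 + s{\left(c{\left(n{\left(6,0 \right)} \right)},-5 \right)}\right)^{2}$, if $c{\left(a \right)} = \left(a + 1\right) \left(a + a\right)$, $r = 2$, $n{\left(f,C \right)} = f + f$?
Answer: $26244$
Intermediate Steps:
$n{\left(f,C \right)} = 2 f$
$B{\left(D \right)} = 2$
$c{\left(a \right)} = 2 a \left(1 + a\right)$ ($c{\left(a \right)} = \left(1 + a\right) 2 a = 2 a \left(1 + a\right)$)
$s{\left(S,O \right)} = 4$ ($s{\left(S,O \right)} = 2 + 2 = 4$)
$\left(158 + s{\left(c{\left(n{\left(6,0 \right)} \right)},-5 \right)}\right)^{2} = \left(158 + 4\right)^{2} = 162^{2} = 26244$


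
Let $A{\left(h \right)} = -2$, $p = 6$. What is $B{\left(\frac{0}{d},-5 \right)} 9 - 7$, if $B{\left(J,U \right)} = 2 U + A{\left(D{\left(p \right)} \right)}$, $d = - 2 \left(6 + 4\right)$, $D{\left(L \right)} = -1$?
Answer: $-115$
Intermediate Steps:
$d = -20$ ($d = \left(-2\right) 10 = -20$)
$B{\left(J,U \right)} = -2 + 2 U$ ($B{\left(J,U \right)} = 2 U - 2 = -2 + 2 U$)
$B{\left(\frac{0}{d},-5 \right)} 9 - 7 = \left(-2 + 2 \left(-5\right)\right) 9 - 7 = \left(-2 - 10\right) 9 - 7 = \left(-12\right) 9 - 7 = -108 - 7 = -115$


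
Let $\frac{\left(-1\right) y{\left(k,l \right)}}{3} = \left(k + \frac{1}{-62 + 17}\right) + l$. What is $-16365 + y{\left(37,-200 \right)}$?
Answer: $- \frac{238139}{15} \approx -15876.0$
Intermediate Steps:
$y{\left(k,l \right)} = \frac{1}{15} - 3 k - 3 l$ ($y{\left(k,l \right)} = - 3 \left(\left(k + \frac{1}{-62 + 17}\right) + l\right) = - 3 \left(\left(k + \frac{1}{-45}\right) + l\right) = - 3 \left(\left(k - \frac{1}{45}\right) + l\right) = - 3 \left(\left(- \frac{1}{45} + k\right) + l\right) = - 3 \left(- \frac{1}{45} + k + l\right) = \frac{1}{15} - 3 k - 3 l$)
$-16365 + y{\left(37,-200 \right)} = -16365 - - \frac{7336}{15} = -16365 + \left(\frac{1}{15} - 111 + 600\right) = -16365 + \frac{7336}{15} = - \frac{238139}{15}$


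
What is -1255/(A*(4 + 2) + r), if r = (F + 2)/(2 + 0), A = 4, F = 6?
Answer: -1255/28 ≈ -44.821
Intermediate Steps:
r = 4 (r = (6 + 2)/(2 + 0) = 8/2 = 8*(½) = 4)
-1255/(A*(4 + 2) + r) = -1255/(4*(4 + 2) + 4) = -1255/(4*6 + 4) = -1255/(24 + 4) = -1255/28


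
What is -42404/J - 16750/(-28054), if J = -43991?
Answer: 963225533/617061757 ≈ 1.5610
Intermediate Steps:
-42404/J - 16750/(-28054) = -42404/(-43991) - 16750/(-28054) = -42404*(-1/43991) - 16750*(-1/28054) = 42404/43991 + 8375/14027 = 963225533/617061757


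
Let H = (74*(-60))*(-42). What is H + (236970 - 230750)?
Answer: 192700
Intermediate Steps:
H = 186480 (H = -4440*(-42) = 186480)
H + (236970 - 230750) = 186480 + (236970 - 230750) = 186480 + 6220 = 192700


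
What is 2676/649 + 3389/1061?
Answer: 5038697/688589 ≈ 7.3174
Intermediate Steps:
2676/649 + 3389/1061 = 5038697/688589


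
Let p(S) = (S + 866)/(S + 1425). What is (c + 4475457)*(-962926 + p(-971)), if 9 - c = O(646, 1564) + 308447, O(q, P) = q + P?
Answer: -1820723340799781/454 ≈ -4.0104e+12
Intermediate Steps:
O(q, P) = P + q
c = -310648 (c = 9 - ((1564 + 646) + 308447) = 9 - (2210 + 308447) = 9 - 1*310657 = 9 - 310657 = -310648)
p(S) = (866 + S)/(1425 + S)
(c + 4475457)*(-962926 + p(-971)) = (-310648 + 4475457)*(-962926 + (866 - 971)/(1425 - 971)) = 4164809*(-962926 - 105/454) = 4164809*(-437168509/454) = -1820723340799781/454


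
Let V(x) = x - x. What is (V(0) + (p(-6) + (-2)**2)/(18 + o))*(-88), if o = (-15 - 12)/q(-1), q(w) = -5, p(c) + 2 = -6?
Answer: 1760/117 ≈ 15.043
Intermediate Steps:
p(c) = -8 (p(c) = -2 - 6 = -8)
o = 27/5 (o = (-15 - 12)/(-5) = -27*(-1/5) = 27/5 ≈ 5.4000)
V(x) = 0
(V(0) + (p(-6) + (-2)**2)/(18 + o))*(-88) = (0 + (-8 + (-2)**2)/(18 + 27/5))*(-88) = (0 + (-8 + 4)/(117/5))*(-88) = (0 - 4*5/117)*(-88) = (0 - 20/117)*(-88) = -20/117*(-88) = 1760/117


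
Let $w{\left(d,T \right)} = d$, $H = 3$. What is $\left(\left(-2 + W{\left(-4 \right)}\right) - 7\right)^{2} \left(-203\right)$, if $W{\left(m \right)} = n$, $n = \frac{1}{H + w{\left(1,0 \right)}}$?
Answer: $- \frac{248675}{16} \approx -15542.0$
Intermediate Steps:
$n = \frac{1}{4}$ ($n = \frac{1}{3 + 1} = \frac{1}{4} \approx 0.25$)
$W{\left(m \right)} = \frac{1}{4}$
$\left(\left(-2 + W{\left(-4 \right)}\right) - 7\right)^{2} \left(-203\right) = \left(\left(-2 + \frac{1}{4}\right) - 7\right)^{2} \left(-203\right) = \left(- \frac{7}{4} - 7\right)^{2} \left(-203\right) = \left(- \frac{35}{4}\right)^{2} \left(-203\right) = \frac{1225}{16} \left(-203\right) = - \frac{248675}{16}$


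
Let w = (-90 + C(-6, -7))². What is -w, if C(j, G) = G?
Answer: -9409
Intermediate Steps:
w = 9409 (w = (-90 - 7)² = (-97)² = 9409)
-w = -1*9409 = -9409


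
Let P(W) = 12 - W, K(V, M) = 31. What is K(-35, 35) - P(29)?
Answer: 48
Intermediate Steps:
K(-35, 35) - P(29) = 31 - (12 - 1*29) = 31 - (12 - 29) = 31 - 1*(-17) = 31 + 17 = 48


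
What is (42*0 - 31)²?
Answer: 961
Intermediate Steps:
(42*0 - 31)² = (0 - 31)² = (-31)² = 961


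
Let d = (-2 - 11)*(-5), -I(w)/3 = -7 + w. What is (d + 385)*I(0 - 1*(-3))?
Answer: 5400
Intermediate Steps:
I(w) = 21 - 3*w (I(w) = -3*(-7 + w) = 21 - 3*w)
d = 65 (d = -13*(-5) = 65)
(d + 385)*I(0 - 1*(-3)) = (65 + 385)*(21 - 3*(0 - 1*(-3))) = 450*(21 - 3*(0 + 3)) = 450*(21 - 3*3) = 450*(21 - 9) = 450*12 = 5400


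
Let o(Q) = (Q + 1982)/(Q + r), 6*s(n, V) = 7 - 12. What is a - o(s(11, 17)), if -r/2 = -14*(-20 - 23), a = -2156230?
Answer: -15587374783/7229 ≈ -2.1562e+6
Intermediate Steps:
s(n, V) = -⅚ (s(n, V) = (7 - 12)/6 = (⅙)*(-5) = -⅚)
r = -1204 (r = -(-28)*(-20 - 23) = -(-28)*(-43) = -2*602 = -1204)
o(Q) = (1982 + Q)/(-1204 + Q) (o(Q) = (Q + 1982)/(Q - 1204) = (1982 + Q)/(-1204 + Q))
a - o(s(11, 17)) = -2156230 - (1982 - ⅚)/(-1204 - ⅚) = -2156230 - 11887/((-7229/6)*6) = -2156230 - (-6)*11887/(7229*6) = -2156230 - 1*(-11887/7229) = -2156230 + 11887/7229 = -15587374783/7229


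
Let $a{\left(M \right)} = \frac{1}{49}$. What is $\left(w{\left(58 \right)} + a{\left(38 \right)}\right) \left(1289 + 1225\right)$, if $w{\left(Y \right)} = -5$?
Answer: $- \frac{613416}{49} \approx -12519.0$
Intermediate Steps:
$a{\left(M \right)} = \frac{1}{49}$
$\left(w{\left(58 \right)} + a{\left(38 \right)}\right) \left(1289 + 1225\right) = \left(-5 + \frac{1}{49}\right) \left(1289 + 1225\right) = \left(- \frac{244}{49}\right) 2514 = - \frac{613416}{49}$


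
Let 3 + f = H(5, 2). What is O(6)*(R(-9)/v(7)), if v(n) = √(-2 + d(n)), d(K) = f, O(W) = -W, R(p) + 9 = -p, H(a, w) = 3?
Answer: 0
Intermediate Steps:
R(p) = -9 - p
f = 0 (f = -3 + 3 = 0)
d(K) = 0
v(n) = I*√2 (v(n) = √(-2 + 0) = √(-2) = I*√2)
O(6)*(R(-9)/v(7)) = (-1*6)*((-9 - 1*(-9))/((I*√2))) = -6*(-9 + 9)*(-I*√2/2) = -0*(-I*√2/2) = -6*0 = 0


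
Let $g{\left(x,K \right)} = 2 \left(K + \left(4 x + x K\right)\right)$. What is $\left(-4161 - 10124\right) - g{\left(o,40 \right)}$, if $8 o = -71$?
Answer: $-13584$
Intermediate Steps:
$o = - \frac{71}{8}$ ($o = \frac{1}{8} \left(-71\right) = - \frac{71}{8} \approx -8.875$)
$g{\left(x,K \right)} = 2 K + 8 x + 2 K x$ ($g{\left(x,K \right)} = 2 \left(K + \left(4 x + K x\right)\right) = 2 \left(K + 4 x + K x\right) = 2 K + 8 x + 2 K x$)
$\left(-4161 - 10124\right) - g{\left(o,40 \right)} = \left(-4161 - 10124\right) - \left(2 \cdot 40 + 8 \left(- \frac{71}{8}\right) + 2 \cdot 40 \left(- \frac{71}{8}\right)\right) = -14285 - \left(80 - 71 - 710\right) = -14285 - -701 = -14285 + 701 = -13584$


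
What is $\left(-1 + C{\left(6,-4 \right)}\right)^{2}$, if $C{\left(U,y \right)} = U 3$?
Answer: $289$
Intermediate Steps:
$C{\left(U,y \right)} = 3 U$
$\left(-1 + C{\left(6,-4 \right)}\right)^{2} = \left(-1 + 3 \cdot 6\right)^{2} = \left(-1 + 18\right)^{2} = 17^{2} = 289$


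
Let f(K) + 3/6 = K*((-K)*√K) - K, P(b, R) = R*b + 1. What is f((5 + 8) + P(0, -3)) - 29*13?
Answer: -783/2 - 196*√14 ≈ -1124.9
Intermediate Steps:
P(b, R) = 1 + R*b
f(K) = -½ - K - K^(5/2) (f(K) = -½ + (K*((-K)*√K) - K) = -½ + (K*(-K^(3/2)) - K) = -½ + (-K^(5/2) - K) = -½ + (-K - K^(5/2)) = -½ - K - K^(5/2))
f((5 + 8) + P(0, -3)) - 29*13 = (-½ - ((5 + 8) + (1 - 3*0)) - ((5 + 8) + (1 - 3*0))^(5/2)) - 29*13 = (-½ - (13 + (1 + 0)) - (13 + (1 + 0))^(5/2)) - 377 = (-½ - (13 + 1) - (13 + 1)^(5/2)) - 377 = (-½ - 1*14 - 14^(5/2)) - 377 = (-½ - 14 - 196*√14) - 377 = (-29/2 - 196*√14) - 377 = -783/2 - 196*√14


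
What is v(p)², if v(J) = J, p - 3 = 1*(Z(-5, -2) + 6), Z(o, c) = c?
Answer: 49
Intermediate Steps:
p = 7 (p = 3 + 1*(-2 + 6) = 3 + 1*4 = 3 + 4 = 7)
v(p)² = 7² = 49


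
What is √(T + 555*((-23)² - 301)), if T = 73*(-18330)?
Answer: 5*I*√48462 ≈ 1100.7*I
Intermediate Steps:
T = -1338090
√(T + 555*((-23)² - 301)) = √(-1338090 + 555*((-23)² - 301)) = √(-1338090 + 555*(529 - 301)) = √(-1338090 + 555*228) = √(-1338090 + 126540) = √(-1211550) = 5*I*√48462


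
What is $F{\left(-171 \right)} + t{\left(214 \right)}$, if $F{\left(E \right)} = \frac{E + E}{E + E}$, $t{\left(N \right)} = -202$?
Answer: $-201$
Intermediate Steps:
$F{\left(E \right)} = 1$ ($F{\left(E \right)} = \frac{2 E}{2 E} = 2 E \frac{1}{2 E} = 1$)
$F{\left(-171 \right)} + t{\left(214 \right)} = 1 - 202 = -201$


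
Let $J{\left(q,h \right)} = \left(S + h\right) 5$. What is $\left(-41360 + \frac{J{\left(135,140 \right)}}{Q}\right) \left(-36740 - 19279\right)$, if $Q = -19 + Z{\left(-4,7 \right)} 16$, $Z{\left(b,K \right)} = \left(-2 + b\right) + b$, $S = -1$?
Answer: $\frac{414772238565}{179} \approx 2.3172 \cdot 10^{9}$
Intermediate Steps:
$Z{\left(b,K \right)} = -2 + 2 b$
$J{\left(q,h \right)} = -5 + 5 h$ ($J{\left(q,h \right)} = \left(-1 + h\right) 5 = -5 + 5 h$)
$Q = -179$ ($Q = -19 + \left(-2 + 2 \left(-4\right)\right) 16 = -19 + \left(-2 - 8\right) 16 = -19 - 160 = -179$)
$\left(-41360 + \frac{J{\left(135,140 \right)}}{Q}\right) \left(-36740 - 19279\right) = \left(-41360 + \frac{-5 + 5 \cdot 140}{-179}\right) \left(-36740 - 19279\right) = \left(-41360 + \left(-5 + 700\right) \left(- \frac{1}{179}\right)\right) \left(-56019\right) = \left(-41360 + 695 \left(- \frac{1}{179}\right)\right) \left(-56019\right) = \left(-41360 - \frac{695}{179}\right) \left(-56019\right) = \left(- \frac{7404135}{179}\right) \left(-56019\right) = \frac{414772238565}{179}$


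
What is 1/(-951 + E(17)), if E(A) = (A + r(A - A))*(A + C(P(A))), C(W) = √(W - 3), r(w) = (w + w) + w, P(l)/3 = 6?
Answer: -662/433909 - 17*√15/433909 ≈ -0.0016774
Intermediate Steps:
P(l) = 18 (P(l) = 3*6 = 18)
r(w) = 3*w (r(w) = 2*w + w = 3*w)
C(W) = √(-3 + W)
E(A) = A*(A + √15) (E(A) = (A + 3*(A - A))*(A + √(-3 + 18)) = (A + 3*0)*(A + √15) = (A + 0)*(A + √15) = A*(A + √15))
1/(-951 + E(17)) = 1/(-951 + 17*(17 + √15)) = 1/(-951 + (289 + 17*√15)) = 1/(-662 + 17*√15)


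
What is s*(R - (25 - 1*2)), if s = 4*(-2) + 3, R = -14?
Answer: 185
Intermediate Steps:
s = -5 (s = -8 + 3 = -5)
s*(R - (25 - 1*2)) = -5*(-14 - (25 - 1*2)) = -5*(-14 - (25 - 2)) = -5*(-14 - 1*23) = -5*(-14 - 23) = -5*(-37) = 185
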